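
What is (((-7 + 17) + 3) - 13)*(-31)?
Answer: 0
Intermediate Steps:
(((-7 + 17) + 3) - 13)*(-31) = ((10 + 3) - 13)*(-31) = (13 - 13)*(-31) = 0*(-31) = 0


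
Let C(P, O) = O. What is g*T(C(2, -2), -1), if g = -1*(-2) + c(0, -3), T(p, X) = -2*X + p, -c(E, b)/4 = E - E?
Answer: 0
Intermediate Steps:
c(E, b) = 0 (c(E, b) = -4*(E - E) = -4*0 = 0)
T(p, X) = p - 2*X
g = 2 (g = -1*(-2) + 0 = 2 + 0 = 2)
g*T(C(2, -2), -1) = 2*(-2 - 2*(-1)) = 2*(-2 + 2) = 2*0 = 0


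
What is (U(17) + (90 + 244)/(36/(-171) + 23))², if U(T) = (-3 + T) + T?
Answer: 390813361/187489 ≈ 2084.5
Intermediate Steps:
U(T) = -3 + 2*T
(U(17) + (90 + 244)/(36/(-171) + 23))² = ((-3 + 2*17) + (90 + 244)/(36/(-171) + 23))² = ((-3 + 34) + 334/(36*(-1/171) + 23))² = (31 + 334/(-4/19 + 23))² = (31 + 334/(433/19))² = (31 + 334*(19/433))² = (31 + 6346/433)² = (19769/433)² = 390813361/187489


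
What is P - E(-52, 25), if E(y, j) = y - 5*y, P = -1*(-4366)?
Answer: 4158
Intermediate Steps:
P = 4366
E(y, j) = -4*y
P - E(-52, 25) = 4366 - (-4)*(-52) = 4366 - 1*208 = 4366 - 208 = 4158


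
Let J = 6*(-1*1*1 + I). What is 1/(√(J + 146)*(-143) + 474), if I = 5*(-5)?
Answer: 237/214583 + 143*I*√10/429166 ≈ 0.0011045 + 0.0010537*I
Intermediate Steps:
I = -25
J = -156 (J = 6*(-1*1*1 - 25) = 6*(-1*1 - 25) = 6*(-1 - 25) = 6*(-26) = -156)
1/(√(J + 146)*(-143) + 474) = 1/(√(-156 + 146)*(-143) + 474) = 1/(√(-10)*(-143) + 474) = 1/((I*√10)*(-143) + 474) = 1/(-143*I*√10 + 474) = 1/(474 - 143*I*√10)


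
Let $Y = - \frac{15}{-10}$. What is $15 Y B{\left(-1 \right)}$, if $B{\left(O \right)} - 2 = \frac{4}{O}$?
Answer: $-45$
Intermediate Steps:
$Y = \frac{3}{2}$ ($Y = \left(-15\right) \left(- \frac{1}{10}\right) = \frac{3}{2} \approx 1.5$)
$B{\left(O \right)} = 2 + \frac{4}{O}$
$15 Y B{\left(-1 \right)} = 15 \cdot \frac{3}{2} \left(2 + \frac{4}{-1}\right) = \frac{45 \left(2 + 4 \left(-1\right)\right)}{2} = \frac{45 \left(2 - 4\right)}{2} = \frac{45}{2} \left(-2\right) = -45$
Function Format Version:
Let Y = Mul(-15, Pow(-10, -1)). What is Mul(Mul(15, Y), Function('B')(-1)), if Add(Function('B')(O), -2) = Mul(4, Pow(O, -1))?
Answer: -45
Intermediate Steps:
Y = Rational(3, 2) (Y = Mul(-15, Rational(-1, 10)) = Rational(3, 2) ≈ 1.5000)
Function('B')(O) = Add(2, Mul(4, Pow(O, -1)))
Mul(Mul(15, Y), Function('B')(-1)) = Mul(Mul(15, Rational(3, 2)), Add(2, Mul(4, Pow(-1, -1)))) = Mul(Rational(45, 2), Add(2, Mul(4, -1))) = Mul(Rational(45, 2), Add(2, -4)) = Mul(Rational(45, 2), -2) = -45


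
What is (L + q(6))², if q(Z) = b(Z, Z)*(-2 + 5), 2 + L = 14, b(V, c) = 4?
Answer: 576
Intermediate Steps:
L = 12 (L = -2 + 14 = 12)
q(Z) = 12 (q(Z) = 4*(-2 + 5) = 4*3 = 12)
(L + q(6))² = (12 + 12)² = 24² = 576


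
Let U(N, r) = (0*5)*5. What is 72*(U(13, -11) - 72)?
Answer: -5184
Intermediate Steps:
U(N, r) = 0 (U(N, r) = 0*5 = 0)
72*(U(13, -11) - 72) = 72*(0 - 72) = 72*(-72) = -5184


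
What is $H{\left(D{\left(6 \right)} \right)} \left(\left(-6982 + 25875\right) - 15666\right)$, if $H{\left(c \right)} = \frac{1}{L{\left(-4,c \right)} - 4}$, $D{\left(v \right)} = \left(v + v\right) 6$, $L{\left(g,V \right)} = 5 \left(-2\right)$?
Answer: $- \frac{461}{2} \approx -230.5$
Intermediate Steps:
$L{\left(g,V \right)} = -10$
$D{\left(v \right)} = 12 v$ ($D{\left(v \right)} = 2 v 6 = 12 v$)
$H{\left(c \right)} = - \frac{1}{14}$ ($H{\left(c \right)} = \frac{1}{-10 - 4} = \frac{1}{-14} = - \frac{1}{14}$)
$H{\left(D{\left(6 \right)} \right)} \left(\left(-6982 + 25875\right) - 15666\right) = - \frac{\left(-6982 + 25875\right) - 15666}{14} = - \frac{18893 - 15666}{14} = \left(- \frac{1}{14}\right) 3227 = - \frac{461}{2}$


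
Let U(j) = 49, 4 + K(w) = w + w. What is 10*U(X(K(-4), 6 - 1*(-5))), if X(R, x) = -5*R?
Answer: 490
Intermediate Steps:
K(w) = -4 + 2*w (K(w) = -4 + (w + w) = -4 + 2*w)
10*U(X(K(-4), 6 - 1*(-5))) = 10*49 = 490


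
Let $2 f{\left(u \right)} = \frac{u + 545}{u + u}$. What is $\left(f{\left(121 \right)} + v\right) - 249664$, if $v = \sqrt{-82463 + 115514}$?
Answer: $- \frac{60418355}{242} + \sqrt{33051} \approx -2.4948 \cdot 10^{5}$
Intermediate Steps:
$f{\left(u \right)} = \frac{545 + u}{4 u}$ ($f{\left(u \right)} = \frac{\left(u + 545\right) \frac{1}{u + u}}{2} = \frac{\left(545 + u\right) \frac{1}{2 u}}{2} = \frac{\frac{1}{2} \frac{1}{u} \left(545 + u\right)}{2} = \frac{545 + u}{4 u}$)
$v = \sqrt{33051} \approx 181.8$
$\left(f{\left(121 \right)} + v\right) - 249664 = \left(\frac{545 + 121}{4 \cdot 121} + \sqrt{33051}\right) - 249664 = \left(\frac{1}{4} \cdot \frac{1}{121} \cdot 666 + \sqrt{33051}\right) - 249664 = \left(\frac{333}{242} + \sqrt{33051}\right) - 249664 = - \frac{60418355}{242} + \sqrt{33051}$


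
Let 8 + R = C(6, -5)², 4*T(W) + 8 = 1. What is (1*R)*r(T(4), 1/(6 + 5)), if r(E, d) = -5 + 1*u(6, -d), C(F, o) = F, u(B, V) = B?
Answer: 28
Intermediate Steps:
T(W) = -7/4 (T(W) = -2 + (¼)*1 = -2 + ¼ = -7/4)
r(E, d) = 1 (r(E, d) = -5 + 1*6 = -5 + 6 = 1)
R = 28 (R = -8 + 6² = -8 + 36 = 28)
(1*R)*r(T(4), 1/(6 + 5)) = (1*28)*1 = 28*1 = 28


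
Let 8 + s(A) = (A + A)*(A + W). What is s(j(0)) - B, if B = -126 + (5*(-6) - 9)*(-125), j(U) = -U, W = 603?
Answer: -4757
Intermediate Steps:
s(A) = -8 + 2*A*(603 + A) (s(A) = -8 + (A + A)*(A + 603) = -8 + (2*A)*(603 + A) = -8 + 2*A*(603 + A))
B = 4749 (B = -126 + (-30 - 9)*(-125) = -126 - 39*(-125) = -126 + 4875 = 4749)
s(j(0)) - B = (-8 + 2*(-1*0)**2 + 1206*(-1*0)) - 1*4749 = (-8 + 2*0**2 + 1206*0) - 4749 = (-8 + 2*0 + 0) - 4749 = (-8 + 0 + 0) - 4749 = -8 - 4749 = -4757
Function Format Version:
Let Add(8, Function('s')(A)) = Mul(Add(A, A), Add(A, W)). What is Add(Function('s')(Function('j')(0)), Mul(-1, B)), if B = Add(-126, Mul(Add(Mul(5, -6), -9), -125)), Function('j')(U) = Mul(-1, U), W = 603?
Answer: -4757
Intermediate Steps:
Function('s')(A) = Add(-8, Mul(2, A, Add(603, A))) (Function('s')(A) = Add(-8, Mul(Add(A, A), Add(A, 603))) = Add(-8, Mul(Mul(2, A), Add(603, A))) = Add(-8, Mul(2, A, Add(603, A))))
B = 4749 (B = Add(-126, Mul(Add(-30, -9), -125)) = Add(-126, Mul(-39, -125)) = Add(-126, 4875) = 4749)
Add(Function('s')(Function('j')(0)), Mul(-1, B)) = Add(Add(-8, Mul(2, Pow(Mul(-1, 0), 2)), Mul(1206, Mul(-1, 0))), Mul(-1, 4749)) = Add(Add(-8, Mul(2, Pow(0, 2)), Mul(1206, 0)), -4749) = Add(Add(-8, Mul(2, 0), 0), -4749) = Add(Add(-8, 0, 0), -4749) = Add(-8, -4749) = -4757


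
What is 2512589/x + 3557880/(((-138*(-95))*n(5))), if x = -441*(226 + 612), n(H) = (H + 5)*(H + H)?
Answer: -16493009683/4037421150 ≈ -4.0850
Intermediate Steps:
n(H) = 2*H*(5 + H) (n(H) = (5 + H)*(2*H) = 2*H*(5 + H))
x = -369558 (x = -441*838 = -369558)
2512589/x + 3557880/(((-138*(-95))*n(5))) = 2512589/(-369558) + 3557880/(((-138*(-95))*(2*5*(5 + 5)))) = 2512589*(-1/369558) + 3557880/((13110*(2*5*10))) = -2512589/369558 + 3557880/((13110*100)) = -2512589/369558 + 3557880/1311000 = -2512589/369558 + 3557880*(1/1311000) = -2512589/369558 + 29649/10925 = -16493009683/4037421150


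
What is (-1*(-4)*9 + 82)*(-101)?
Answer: -11918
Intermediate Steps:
(-1*(-4)*9 + 82)*(-101) = (4*9 + 82)*(-101) = (36 + 82)*(-101) = 118*(-101) = -11918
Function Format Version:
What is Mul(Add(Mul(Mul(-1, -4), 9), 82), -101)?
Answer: -11918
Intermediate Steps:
Mul(Add(Mul(Mul(-1, -4), 9), 82), -101) = Mul(Add(Mul(4, 9), 82), -101) = Mul(Add(36, 82), -101) = Mul(118, -101) = -11918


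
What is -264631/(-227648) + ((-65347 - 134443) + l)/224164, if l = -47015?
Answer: 784019711/12757621568 ≈ 0.061455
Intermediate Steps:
-264631/(-227648) + ((-65347 - 134443) + l)/224164 = -264631/(-227648) + ((-65347 - 134443) - 47015)/224164 = -264631*(-1/227648) + (-199790 - 47015)*(1/224164) = 264631/227648 - 246805*1/224164 = 264631/227648 - 246805/224164 = 784019711/12757621568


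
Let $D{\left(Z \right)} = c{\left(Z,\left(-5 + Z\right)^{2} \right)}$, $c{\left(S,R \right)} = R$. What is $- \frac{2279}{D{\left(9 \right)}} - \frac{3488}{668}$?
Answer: $- \frac{394545}{2672} \approx -147.66$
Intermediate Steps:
$D{\left(Z \right)} = \left(-5 + Z\right)^{2}$
$- \frac{2279}{D{\left(9 \right)}} - \frac{3488}{668} = - \frac{2279}{\left(-5 + 9\right)^{2}} - \frac{3488}{668} = - \frac{2279}{4^{2}} - \frac{872}{167} = - \frac{2279}{16} - \frac{872}{167} = - \frac{394545}{2672}$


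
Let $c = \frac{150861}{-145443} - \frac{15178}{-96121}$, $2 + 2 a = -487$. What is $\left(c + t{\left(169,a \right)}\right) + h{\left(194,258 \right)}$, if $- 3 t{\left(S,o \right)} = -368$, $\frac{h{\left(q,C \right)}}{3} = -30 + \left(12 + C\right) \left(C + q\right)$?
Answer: $\frac{5118848342649731}{13980126603} \approx 3.6615 \cdot 10^{5}$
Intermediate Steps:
$a = - \frac{489}{2}$ ($a = -1 + \frac{1}{2} \left(-487\right) = -1 - \frac{487}{2} = - \frac{489}{2} \approx -244.5$)
$h{\left(q,C \right)} = -90 + 3 \left(12 + C\right) \left(C + q\right)$ ($h{\left(q,C \right)} = 3 \left(-30 + \left(12 + C\right) \left(C + q\right)\right) = -90 + 3 \left(12 + C\right) \left(C + q\right)$)
$t{\left(S,o \right)} = \frac{368}{3}$ ($t{\left(S,o \right)} = \left(- \frac{1}{3}\right) \left(-368\right) = \frac{368}{3}$)
$c = - \frac{4097792109}{4660042201}$ ($c = 150861 \left(- \frac{1}{145443}\right) - - \frac{15178}{96121} = - \frac{50287}{48481} + \frac{15178}{96121} = - \frac{4097792109}{4660042201} \approx -0.87935$)
$\left(c + t{\left(169,a \right)}\right) + h{\left(194,258 \right)} = \left(- \frac{4097792109}{4660042201} + \frac{368}{3}\right) + \left(-90 + 3 \cdot 258^{2} + 36 \cdot 258 + 36 \cdot 194 + 3 \cdot 258 \cdot 194\right) = \frac{1702602153641}{13980126603} + \left(-90 + 3 \cdot 66564 + 9288 + 6984 + 150156\right) = \frac{1702602153641}{13980126603} + \left(-90 + 199692 + 9288 + 6984 + 150156\right) = \frac{1702602153641}{13980126603} + 366030 = \frac{5118848342649731}{13980126603}$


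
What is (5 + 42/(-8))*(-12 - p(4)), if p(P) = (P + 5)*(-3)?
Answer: -15/4 ≈ -3.7500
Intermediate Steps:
p(P) = -15 - 3*P (p(P) = (5 + P)*(-3) = -15 - 3*P)
(5 + 42/(-8))*(-12 - p(4)) = (5 + 42/(-8))*(-12 - (-15 - 3*4)) = (5 + 42*(-⅛))*(-12 - (-15 - 12)) = (5 - 21/4)*(-12 - 1*(-27)) = -(-12 + 27)/4 = -¼*15 = -15/4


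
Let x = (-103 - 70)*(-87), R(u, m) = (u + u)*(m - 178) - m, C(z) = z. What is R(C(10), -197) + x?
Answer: 7748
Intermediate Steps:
R(u, m) = -m + 2*u*(-178 + m) (R(u, m) = (2*u)*(-178 + m) - m = 2*u*(-178 + m) - m = -m + 2*u*(-178 + m))
x = 15051 (x = -173*(-87) = 15051)
R(C(10), -197) + x = (-1*(-197) - 356*10 + 2*(-197)*10) + 15051 = (197 - 3560 - 3940) + 15051 = -7303 + 15051 = 7748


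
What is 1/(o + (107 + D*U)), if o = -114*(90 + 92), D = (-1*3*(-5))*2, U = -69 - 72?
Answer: -1/24871 ≈ -4.0207e-5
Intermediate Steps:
U = -141
D = 30 (D = -3*(-5)*2 = 15*2 = 30)
o = -20748 (o = -114*182 = -20748)
1/(o + (107 + D*U)) = 1/(-20748 + (107 + 30*(-141))) = 1/(-20748 + (107 - 4230)) = 1/(-20748 - 4123) = 1/(-24871) = -1/24871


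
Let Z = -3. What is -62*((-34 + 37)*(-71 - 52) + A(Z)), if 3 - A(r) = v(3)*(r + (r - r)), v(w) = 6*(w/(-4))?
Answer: 23529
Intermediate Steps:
v(w) = -3*w/2 (v(w) = 6*(w*(-¼)) = 6*(-w/4) = -3*w/2)
A(r) = 3 + 9*r/2 (A(r) = 3 - (-3/2*3)*(r + (r - r)) = 3 - (-9)*(r + 0)/2 = 3 - (-9)*r/2 = 3 + 9*r/2)
-62*((-34 + 37)*(-71 - 52) + A(Z)) = -62*((-34 + 37)*(-71 - 52) + (3 + (9/2)*(-3))) = -62*(3*(-123) + (3 - 27/2)) = -62*(-369 - 21/2) = -62*(-759/2) = 23529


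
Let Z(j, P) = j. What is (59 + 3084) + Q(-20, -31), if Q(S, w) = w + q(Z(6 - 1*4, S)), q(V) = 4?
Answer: 3116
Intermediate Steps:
Q(S, w) = 4 + w (Q(S, w) = w + 4 = 4 + w)
(59 + 3084) + Q(-20, -31) = (59 + 3084) + (4 - 31) = 3143 - 27 = 3116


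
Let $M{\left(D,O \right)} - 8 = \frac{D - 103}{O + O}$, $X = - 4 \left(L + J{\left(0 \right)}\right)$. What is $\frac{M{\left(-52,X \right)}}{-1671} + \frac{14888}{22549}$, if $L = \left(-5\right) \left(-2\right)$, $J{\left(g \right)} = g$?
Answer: $\frac{131486759}{200956688} \approx 0.6543$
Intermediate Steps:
$L = 10$
$X = -40$ ($X = - 4 \left(10 + 0\right) = \left(-4\right) 10 = -40$)
$M{\left(D,O \right)} = 8 + \frac{-103 + D}{2 O}$ ($M{\left(D,O \right)} = 8 + \frac{D - 103}{O + O} = 8 + \frac{-103 + D}{2 O}$)
$\frac{M{\left(-52,X \right)}}{-1671} + \frac{14888}{22549} = \frac{\frac{1}{2} \frac{1}{-40} \left(-103 - 52 + 16 \left(-40\right)\right)}{-1671} + \frac{14888}{22549} = \frac{1}{2} \left(- \frac{1}{40}\right) \left(-103 - 52 - 640\right) \left(- \frac{1}{1671}\right) + 14888 \cdot \frac{1}{22549} = \frac{1}{2} \left(- \frac{1}{40}\right) \left(-795\right) \left(- \frac{1}{1671}\right) + \frac{14888}{22549} = \frac{159}{16} \left(- \frac{1}{1671}\right) + \frac{14888}{22549} = - \frac{53}{8912} + \frac{14888}{22549} = \frac{131486759}{200956688}$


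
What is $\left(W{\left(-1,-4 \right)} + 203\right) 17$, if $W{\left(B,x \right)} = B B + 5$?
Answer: $3553$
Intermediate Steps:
$W{\left(B,x \right)} = 5 + B^{2}$ ($W{\left(B,x \right)} = B^{2} + 5 = 5 + B^{2}$)
$\left(W{\left(-1,-4 \right)} + 203\right) 17 = \left(\left(5 + \left(-1\right)^{2}\right) + 203\right) 17 = \left(\left(5 + 1\right) + 203\right) 17 = \left(6 + 203\right) 17 = 209 \cdot 17 = 3553$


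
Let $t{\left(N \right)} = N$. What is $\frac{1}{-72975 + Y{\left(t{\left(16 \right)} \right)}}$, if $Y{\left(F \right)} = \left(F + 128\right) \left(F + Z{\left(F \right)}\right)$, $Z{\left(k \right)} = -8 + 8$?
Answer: $- \frac{1}{70671} \approx -1.415 \cdot 10^{-5}$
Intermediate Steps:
$Z{\left(k \right)} = 0$
$Y{\left(F \right)} = F \left(128 + F\right)$ ($Y{\left(F \right)} = \left(F + 128\right) \left(F + 0\right) = \left(128 + F\right) F = F \left(128 + F\right)$)
$\frac{1}{-72975 + Y{\left(t{\left(16 \right)} \right)}} = \frac{1}{-72975 + 16 \left(128 + 16\right)} = \frac{1}{-72975 + 16 \cdot 144} = \frac{1}{-72975 + 2304} = \frac{1}{-70671} = - \frac{1}{70671}$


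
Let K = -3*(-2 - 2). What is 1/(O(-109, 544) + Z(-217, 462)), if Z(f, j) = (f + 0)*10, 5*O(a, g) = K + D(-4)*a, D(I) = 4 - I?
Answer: -1/2342 ≈ -0.00042699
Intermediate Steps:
K = 12 (K = -3*(-4) = 12)
O(a, g) = 12/5 + 8*a/5 (O(a, g) = (12 + (4 - 1*(-4))*a)/5 = (12 + (4 + 4)*a)/5 = (12 + 8*a)/5 = 12/5 + 8*a/5)
Z(f, j) = 10*f (Z(f, j) = f*10 = 10*f)
1/(O(-109, 544) + Z(-217, 462)) = 1/((12/5 + (8/5)*(-109)) + 10*(-217)) = 1/((12/5 - 872/5) - 2170) = 1/(-172 - 2170) = 1/(-2342) = -1/2342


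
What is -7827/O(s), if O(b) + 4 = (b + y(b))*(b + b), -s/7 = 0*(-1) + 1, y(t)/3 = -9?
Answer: -7827/472 ≈ -16.583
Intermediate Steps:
y(t) = -27 (y(t) = 3*(-9) = -27)
s = -7 (s = -7*(0*(-1) + 1) = -7*(0 + 1) = -7*1 = -7)
O(b) = -4 + 2*b*(-27 + b) (O(b) = -4 + (b - 27)*(b + b) = -4 + (-27 + b)*(2*b) = -4 + 2*b*(-27 + b))
-7827/O(s) = -7827/(-4 - 54*(-7) + 2*(-7)**2) = -7827/(-4 + 378 + 2*49) = -7827/(-4 + 378 + 98) = -7827/472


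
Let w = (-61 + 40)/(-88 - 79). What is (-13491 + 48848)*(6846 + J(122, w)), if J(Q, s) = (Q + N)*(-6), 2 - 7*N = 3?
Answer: 216203004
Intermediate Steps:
N = -⅐ (N = 2/7 - ⅐*3 = 2/7 - 3/7 = -⅐ ≈ -0.14286)
w = 21/167 (w = -21/(-167) = -21*(-1/167) = 21/167 ≈ 0.12575)
J(Q, s) = 6/7 - 6*Q (J(Q, s) = (Q - ⅐)*(-6) = (-⅐ + Q)*(-6) = 6/7 - 6*Q)
(-13491 + 48848)*(6846 + J(122, w)) = (-13491 + 48848)*(6846 + (6/7 - 6*122)) = 35357*(6846 + (6/7 - 732)) = 35357*(6846 - 5118/7) = 35357*(42804/7) = 216203004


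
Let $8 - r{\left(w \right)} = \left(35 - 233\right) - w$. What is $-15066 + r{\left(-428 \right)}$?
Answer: $-15288$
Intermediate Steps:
$r{\left(w \right)} = 206 + w$ ($r{\left(w \right)} = 8 - \left(\left(35 - 233\right) - w\right) = 8 - \left(-198 - w\right) = 8 + \left(198 + w\right) = 206 + w$)
$-15066 + r{\left(-428 \right)} = -15066 + \left(206 - 428\right) = -15066 - 222 = -15288$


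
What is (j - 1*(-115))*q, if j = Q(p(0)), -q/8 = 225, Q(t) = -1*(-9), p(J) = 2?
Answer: -223200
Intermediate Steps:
Q(t) = 9
q = -1800 (q = -8*225 = -1800)
j = 9
(j - 1*(-115))*q = (9 - 1*(-115))*(-1800) = (9 + 115)*(-1800) = 124*(-1800) = -223200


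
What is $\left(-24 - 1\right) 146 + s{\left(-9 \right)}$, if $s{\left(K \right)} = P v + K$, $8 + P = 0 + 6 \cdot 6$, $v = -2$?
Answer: $-3715$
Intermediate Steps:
$P = 28$ ($P = -8 + \left(0 + 6 \cdot 6\right) = -8 + \left(0 + 36\right) = -8 + 36 = 28$)
$s{\left(K \right)} = -56 + K$ ($s{\left(K \right)} = 28 \left(-2\right) + K = -56 + K$)
$\left(-24 - 1\right) 146 + s{\left(-9 \right)} = \left(-24 - 1\right) 146 - 65 = \left(-25\right) 146 - 65 = -3650 - 65 = -3715$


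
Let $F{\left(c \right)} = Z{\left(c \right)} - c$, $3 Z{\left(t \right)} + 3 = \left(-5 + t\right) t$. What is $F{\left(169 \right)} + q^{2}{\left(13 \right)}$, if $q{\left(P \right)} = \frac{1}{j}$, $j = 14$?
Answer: $\frac{5332379}{588} \approx 9068.7$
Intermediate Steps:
$Z{\left(t \right)} = -1 + \frac{t \left(-5 + t\right)}{3}$ ($Z{\left(t \right)} = -1 + \frac{\left(-5 + t\right) t}{3} = -1 + \frac{t \left(-5 + t\right)}{3}$)
$q{\left(P \right)} = \frac{1}{14}$
$F{\left(c \right)} = -1 - \frac{8 c}{3} + \frac{c^{2}}{3}$ ($F{\left(c \right)} = \left(-1 - \frac{5 c}{3} + \frac{c^{2}}{3}\right) - c = -1 - \frac{8 c}{3} + \frac{c^{2}}{3}$)
$F{\left(169 \right)} + q^{2}{\left(13 \right)} = \left(-1 - \frac{1352}{3} + \frac{169^{2}}{3}\right) + \left(\frac{1}{14}\right)^{2} = \left(-1 - \frac{1352}{3} + \frac{1}{3} \cdot 28561\right) + \frac{1}{196} = \left(-1 - \frac{1352}{3} + \frac{28561}{3}\right) + \frac{1}{196} = \frac{27206}{3} + \frac{1}{196} = \frac{5332379}{588}$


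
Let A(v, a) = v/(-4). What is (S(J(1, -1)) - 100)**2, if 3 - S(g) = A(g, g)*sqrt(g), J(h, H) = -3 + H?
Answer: 9405 + 388*I ≈ 9405.0 + 388.0*I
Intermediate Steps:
A(v, a) = -v/4 (A(v, a) = v*(-1/4) = -v/4)
S(g) = 3 + g**(3/2)/4 (S(g) = 3 - (-g/4)*sqrt(g) = 3 - (-1)*g**(3/2)/4 = 3 + g**(3/2)/4)
(S(J(1, -1)) - 100)**2 = ((3 + (-3 - 1)**(3/2)/4) - 100)**2 = ((3 + (-4)**(3/2)/4) - 100)**2 = ((3 + (-8*I)/4) - 100)**2 = ((3 - 2*I) - 100)**2 = (-97 - 2*I)**2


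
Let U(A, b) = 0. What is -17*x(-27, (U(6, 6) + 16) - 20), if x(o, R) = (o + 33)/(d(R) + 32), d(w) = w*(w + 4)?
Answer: -51/16 ≈ -3.1875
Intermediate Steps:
d(w) = w*(4 + w)
x(o, R) = (33 + o)/(32 + R*(4 + R)) (x(o, R) = (o + 33)/(R*(4 + R) + 32) = (33 + o)/(32 + R*(4 + R)))
-17*x(-27, (U(6, 6) + 16) - 20) = -17*(33 - 27)/(32 + ((0 + 16) - 20)*(4 + ((0 + 16) - 20))) = -17*6/(32 + (16 - 20)*(4 + (16 - 20))) = -17*6/(32 - 4*(4 - 4)) = -17*6/(32 - 4*0) = -17*6/(32 + 0) = -17*6/32 = -17*3/16 = -51/16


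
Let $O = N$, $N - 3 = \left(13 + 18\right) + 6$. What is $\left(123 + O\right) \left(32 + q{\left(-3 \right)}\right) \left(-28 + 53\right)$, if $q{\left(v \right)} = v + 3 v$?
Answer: $81500$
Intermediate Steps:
$N = 40$ ($N = 3 + \left(\left(13 + 18\right) + 6\right) = 3 + \left(31 + 6\right) = 3 + 37 = 40$)
$O = 40$
$q{\left(v \right)} = 4 v$
$\left(123 + O\right) \left(32 + q{\left(-3 \right)}\right) \left(-28 + 53\right) = \left(123 + 40\right) \left(32 + 4 \left(-3\right)\right) \left(-28 + 53\right) = 163 \left(32 - 12\right) 25 = 163 \cdot 20 \cdot 25 = 163 \cdot 500 = 81500$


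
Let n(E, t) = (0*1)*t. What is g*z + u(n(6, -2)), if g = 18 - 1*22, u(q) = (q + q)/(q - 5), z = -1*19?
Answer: 76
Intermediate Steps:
n(E, t) = 0 (n(E, t) = 0*t = 0)
z = -19
u(q) = 2*q/(-5 + q) (u(q) = (2*q)/(-5 + q) = 2*q/(-5 + q))
g = -4 (g = 18 - 22 = -4)
g*z + u(n(6, -2)) = -4*(-19) + 2*0/(-5 + 0) = 76 + 2*0/(-5) = 76 + 2*0*(-1/5) = 76 + 0 = 76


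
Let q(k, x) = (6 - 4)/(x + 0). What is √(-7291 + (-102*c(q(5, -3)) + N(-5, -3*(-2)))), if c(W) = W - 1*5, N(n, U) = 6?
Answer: I*√6707 ≈ 81.896*I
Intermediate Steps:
q(k, x) = 2/x
c(W) = -5 + W (c(W) = W - 5 = -5 + W)
√(-7291 + (-102*c(q(5, -3)) + N(-5, -3*(-2)))) = √(-7291 + (-102*(-5 + 2/(-3)) + 6)) = √(-7291 + (-102*(-5 + 2*(-⅓)) + 6)) = √(-7291 + (-102*(-5 - ⅔) + 6)) = √(-7291 + (-102*(-17/3) + 6)) = √(-7291 + (578 + 6)) = √(-7291 + 584) = √(-6707) = I*√6707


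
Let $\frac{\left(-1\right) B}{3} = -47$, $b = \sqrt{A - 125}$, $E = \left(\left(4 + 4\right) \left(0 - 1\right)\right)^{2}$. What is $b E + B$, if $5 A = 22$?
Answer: $141 + \frac{192 i \sqrt{335}}{5} \approx 141.0 + 702.83 i$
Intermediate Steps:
$A = \frac{22}{5}$ ($A = \frac{1}{5} \cdot 22 = \frac{22}{5} \approx 4.4$)
$E = 64$ ($E = \left(8 \left(-1\right)\right)^{2} = \left(-8\right)^{2} = 64$)
$b = \frac{3 i \sqrt{335}}{5}$ ($b = \sqrt{\frac{22}{5} - 125} = \sqrt{- \frac{603}{5}} = \frac{3 i \sqrt{335}}{5} \approx 10.982 i$)
$B = 141$ ($B = \left(-3\right) \left(-47\right) = 141$)
$b E + B = \frac{3 i \sqrt{335}}{5} \cdot 64 + 141 = \frac{192 i \sqrt{335}}{5} + 141 = 141 + \frac{192 i \sqrt{335}}{5}$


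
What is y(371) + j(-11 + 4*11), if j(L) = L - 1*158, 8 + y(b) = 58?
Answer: -75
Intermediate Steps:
y(b) = 50 (y(b) = -8 + 58 = 50)
j(L) = -158 + L (j(L) = L - 158 = -158 + L)
y(371) + j(-11 + 4*11) = 50 + (-158 + (-11 + 4*11)) = 50 + (-158 + (-11 + 44)) = 50 + (-158 + 33) = 50 - 125 = -75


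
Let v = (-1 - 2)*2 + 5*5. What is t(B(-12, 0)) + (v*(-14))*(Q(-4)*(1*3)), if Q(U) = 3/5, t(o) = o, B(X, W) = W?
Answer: -2394/5 ≈ -478.80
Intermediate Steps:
Q(U) = 3/5 (Q(U) = 3*(1/5) = 3/5)
v = 19 (v = -3*2 + 25 = -6 + 25 = 19)
t(B(-12, 0)) + (v*(-14))*(Q(-4)*(1*3)) = 0 + (19*(-14))*(3*(1*3)/5) = 0 - 798*3/5 = 0 - 266*9/5 = 0 - 2394/5 = -2394/5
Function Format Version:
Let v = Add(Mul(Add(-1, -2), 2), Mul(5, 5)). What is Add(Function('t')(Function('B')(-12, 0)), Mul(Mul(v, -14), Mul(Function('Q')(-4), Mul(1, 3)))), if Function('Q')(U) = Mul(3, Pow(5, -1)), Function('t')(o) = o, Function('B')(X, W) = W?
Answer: Rational(-2394, 5) ≈ -478.80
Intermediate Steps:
Function('Q')(U) = Rational(3, 5) (Function('Q')(U) = Mul(3, Rational(1, 5)) = Rational(3, 5))
v = 19 (v = Add(Mul(-3, 2), 25) = Add(-6, 25) = 19)
Add(Function('t')(Function('B')(-12, 0)), Mul(Mul(v, -14), Mul(Function('Q')(-4), Mul(1, 3)))) = Add(0, Mul(Mul(19, -14), Mul(Rational(3, 5), Mul(1, 3)))) = Add(0, Mul(-266, Mul(Rational(3, 5), 3))) = Add(0, Mul(-266, Rational(9, 5))) = Add(0, Rational(-2394, 5)) = Rational(-2394, 5)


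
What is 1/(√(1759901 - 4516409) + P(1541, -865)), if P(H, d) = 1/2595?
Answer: 2595/18562393784701 - 1198656450*I*√87/18562393784701 ≈ 1.398e-10 - 0.00060231*I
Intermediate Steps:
P(H, d) = 1/2595
1/(√(1759901 - 4516409) + P(1541, -865)) = 1/(√(1759901 - 4516409) + 1/2595) = 1/(√(-2756508) + 1/2595) = 1/(178*I*√87 + 1/2595) = 1/(1/2595 + 178*I*√87)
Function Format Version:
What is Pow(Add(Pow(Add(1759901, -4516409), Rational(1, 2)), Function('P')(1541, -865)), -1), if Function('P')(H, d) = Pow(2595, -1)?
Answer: Add(Rational(2595, 18562393784701), Mul(Rational(-1198656450, 18562393784701), I, Pow(87, Rational(1, 2)))) ≈ Add(1.3980e-10, Mul(-0.00060231, I))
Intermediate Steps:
Function('P')(H, d) = Rational(1, 2595)
Pow(Add(Pow(Add(1759901, -4516409), Rational(1, 2)), Function('P')(1541, -865)), -1) = Pow(Add(Pow(Add(1759901, -4516409), Rational(1, 2)), Rational(1, 2595)), -1) = Pow(Add(Pow(-2756508, Rational(1, 2)), Rational(1, 2595)), -1) = Pow(Add(Mul(178, I, Pow(87, Rational(1, 2))), Rational(1, 2595)), -1) = Pow(Add(Rational(1, 2595), Mul(178, I, Pow(87, Rational(1, 2)))), -1)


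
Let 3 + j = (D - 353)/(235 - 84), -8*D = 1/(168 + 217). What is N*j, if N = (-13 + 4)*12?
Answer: 67026987/116270 ≈ 576.48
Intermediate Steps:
D = -1/3080 (D = -1/(8*(168 + 217)) = -1/8/385 = -1/8*1/385 = -1/3080 ≈ -0.00032468)
j = -2482481/465080 (j = -3 + (-1/3080 - 353)/(235 - 84) = -3 - 1087241/3080/151 = -3 - 1087241/3080*1/151 = -3 - 1087241/465080 = -2482481/465080 ≈ -5.3378)
N = -108 (N = -9*12 = -108)
N*j = -108*(-2482481/465080) = 67026987/116270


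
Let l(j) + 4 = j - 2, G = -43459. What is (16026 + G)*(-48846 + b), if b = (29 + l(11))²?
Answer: 1308279770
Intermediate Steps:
l(j) = -6 + j (l(j) = -4 + (j - 2) = -4 + (-2 + j) = -6 + j)
b = 1156 (b = (29 + (-6 + 11))² = (29 + 5)² = 34² = 1156)
(16026 + G)*(-48846 + b) = (16026 - 43459)*(-48846 + 1156) = -27433*(-47690) = 1308279770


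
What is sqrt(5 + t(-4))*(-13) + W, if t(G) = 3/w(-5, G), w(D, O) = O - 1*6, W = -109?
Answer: -109 - 13*sqrt(470)/10 ≈ -137.18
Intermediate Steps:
w(D, O) = -6 + O (w(D, O) = O - 6 = -6 + O)
t(G) = 3/(-6 + G)
sqrt(5 + t(-4))*(-13) + W = sqrt(5 + 3/(-6 - 4))*(-13) - 109 = sqrt(5 + 3/(-10))*(-13) - 109 = sqrt(5 + 3*(-1/10))*(-13) - 109 = sqrt(5 - 3/10)*(-13) - 109 = sqrt(47/10)*(-13) - 109 = (sqrt(470)/10)*(-13) - 109 = -13*sqrt(470)/10 - 109 = -109 - 13*sqrt(470)/10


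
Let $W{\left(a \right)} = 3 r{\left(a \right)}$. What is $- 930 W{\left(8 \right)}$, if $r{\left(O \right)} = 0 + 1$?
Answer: $-2790$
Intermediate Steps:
$r{\left(O \right)} = 1$
$W{\left(a \right)} = 3$ ($W{\left(a \right)} = 3 \cdot 1 = 3$)
$- 930 W{\left(8 \right)} = \left(-930\right) 3 = -2790$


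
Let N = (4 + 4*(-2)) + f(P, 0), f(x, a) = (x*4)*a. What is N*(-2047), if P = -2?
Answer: 8188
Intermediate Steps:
f(x, a) = 4*a*x (f(x, a) = (4*x)*a = 4*a*x)
N = -4 (N = (4 + 4*(-2)) + 4*0*(-2) = (4 - 8) + 0 = -4 + 0 = -4)
N*(-2047) = -4*(-2047) = 8188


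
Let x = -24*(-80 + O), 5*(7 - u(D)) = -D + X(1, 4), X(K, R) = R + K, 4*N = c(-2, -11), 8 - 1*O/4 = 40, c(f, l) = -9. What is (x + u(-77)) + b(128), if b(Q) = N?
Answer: 99607/20 ≈ 4980.4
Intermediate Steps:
O = -128 (O = 32 - 4*40 = 32 - 160 = -128)
N = -9/4 (N = (¼)*(-9) = -9/4 ≈ -2.2500)
X(K, R) = K + R
u(D) = 6 + D/5 (u(D) = 7 - (-D + (1 + 4))/5 = 7 - (-D + 5)/5 = 7 - (5 - D)/5 = 7 + (-1 + D/5) = 6 + D/5)
x = 4992 (x = -24*(-80 - 128) = -24*(-208) = 4992)
b(Q) = -9/4
(x + u(-77)) + b(128) = (4992 + (6 + (⅕)*(-77))) - 9/4 = (4992 + (6 - 77/5)) - 9/4 = (4992 - 47/5) - 9/4 = 24913/5 - 9/4 = 99607/20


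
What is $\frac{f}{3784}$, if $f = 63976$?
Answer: $\frac{727}{43} \approx 16.907$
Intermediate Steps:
$\frac{f}{3784} = \frac{63976}{3784} = 63976 \cdot \frac{1}{3784} = \frac{727}{43}$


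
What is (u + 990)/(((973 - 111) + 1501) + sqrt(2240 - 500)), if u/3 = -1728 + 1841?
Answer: 3140427/5582029 - 2658*sqrt(435)/5582029 ≈ 0.55266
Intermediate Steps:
u = 339 (u = 3*(-1728 + 1841) = 3*113 = 339)
(u + 990)/(((973 - 111) + 1501) + sqrt(2240 - 500)) = (339 + 990)/(((973 - 111) + 1501) + sqrt(2240 - 500)) = 1329/((862 + 1501) + sqrt(1740)) = 1329/(2363 + 2*sqrt(435))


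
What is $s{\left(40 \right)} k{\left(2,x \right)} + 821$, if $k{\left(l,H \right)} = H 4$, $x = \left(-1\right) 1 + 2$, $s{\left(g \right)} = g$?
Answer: $981$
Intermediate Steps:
$x = 1$ ($x = -1 + 2 = 1$)
$k{\left(l,H \right)} = 4 H$
$s{\left(40 \right)} k{\left(2,x \right)} + 821 = 40 \cdot 4 \cdot 1 + 821 = 40 \cdot 4 + 821 = 160 + 821 = 981$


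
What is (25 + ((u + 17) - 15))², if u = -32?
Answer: 25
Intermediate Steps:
(25 + ((u + 17) - 15))² = (25 + ((-32 + 17) - 15))² = (25 + (-15 - 15))² = (25 - 30)² = (-5)² = 25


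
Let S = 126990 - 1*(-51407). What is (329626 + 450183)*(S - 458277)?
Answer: -218252942920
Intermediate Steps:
S = 178397 (S = 126990 + 51407 = 178397)
(329626 + 450183)*(S - 458277) = (329626 + 450183)*(178397 - 458277) = 779809*(-279880) = -218252942920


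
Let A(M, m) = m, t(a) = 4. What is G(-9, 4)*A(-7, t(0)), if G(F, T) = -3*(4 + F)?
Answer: 60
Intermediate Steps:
G(F, T) = -12 - 3*F
G(-9, 4)*A(-7, t(0)) = (-12 - 3*(-9))*4 = (-12 + 27)*4 = 15*4 = 60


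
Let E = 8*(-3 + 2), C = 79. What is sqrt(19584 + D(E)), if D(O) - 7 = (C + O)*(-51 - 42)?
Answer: 2*sqrt(3247) ≈ 113.96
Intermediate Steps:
E = -8 (E = 8*(-1) = -8)
D(O) = -7340 - 93*O (D(O) = 7 + (79 + O)*(-51 - 42) = 7 + (79 + O)*(-93) = 7 + (-7347 - 93*O) = -7340 - 93*O)
sqrt(19584 + D(E)) = sqrt(19584 + (-7340 - 93*(-8))) = sqrt(19584 + (-7340 + 744)) = sqrt(19584 - 6596) = sqrt(12988) = 2*sqrt(3247)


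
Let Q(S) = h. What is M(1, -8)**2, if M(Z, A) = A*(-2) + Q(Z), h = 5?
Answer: 441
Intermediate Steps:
Q(S) = 5
M(Z, A) = 5 - 2*A (M(Z, A) = A*(-2) + 5 = -2*A + 5 = 5 - 2*A)
M(1, -8)**2 = (5 - 2*(-8))**2 = (5 + 16)**2 = 21**2 = 441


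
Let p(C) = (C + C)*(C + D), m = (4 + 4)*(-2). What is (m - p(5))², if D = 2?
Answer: 7396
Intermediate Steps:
m = -16 (m = 8*(-2) = -16)
p(C) = 2*C*(2 + C) (p(C) = (C + C)*(C + 2) = (2*C)*(2 + C) = 2*C*(2 + C))
(m - p(5))² = (-16 - 2*5*(2 + 5))² = (-16 - 2*5*7)² = (-16 - 1*70)² = (-16 - 70)² = (-86)² = 7396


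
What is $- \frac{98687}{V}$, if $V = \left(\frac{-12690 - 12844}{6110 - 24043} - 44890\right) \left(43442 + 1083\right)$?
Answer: $\frac{1769753971}{35842038872900} \approx 4.9377 \cdot 10^{-5}$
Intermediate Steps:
$V = - \frac{35842038872900}{17933}$ ($V = \left(- \frac{25534}{-17933} - 44890\right) 44525 = \left(\left(-25534\right) \left(- \frac{1}{17933}\right) - 44890\right) 44525 = \left(\frac{25534}{17933} - 44890\right) 44525 = \left(- \frac{804986836}{17933}\right) 44525 = - \frac{35842038872900}{17933} \approx -1.9987 \cdot 10^{9}$)
$- \frac{98687}{V} = - \frac{98687}{- \frac{35842038872900}{17933}} = \left(-98687\right) \left(- \frac{17933}{35842038872900}\right) = \frac{1769753971}{35842038872900}$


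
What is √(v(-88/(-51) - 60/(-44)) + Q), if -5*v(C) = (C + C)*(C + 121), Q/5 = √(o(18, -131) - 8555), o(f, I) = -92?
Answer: √(-1206410620 + 39340125*I*√8647)/2805 ≈ 12.966 + 17.929*I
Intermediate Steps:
Q = 5*I*√8647 (Q = 5*√(-92 - 8555) = 5*√(-8647) = 5*(I*√8647) = 5*I*√8647 ≈ 464.95*I)
v(C) = -2*C*(121 + C)/5 (v(C) = -(C + C)*(C + 121)/5 = -2*C*(121 + C)/5)
√(v(-88/(-51) - 60/(-44)) + Q) = √(-2*(-88/(-51) - 60/(-44))*(121 + (-88/(-51) - 60/(-44)))/5 + 5*I*√8647) = √(-2*(-88*(-1/51) - 60*(-1/44))*(121 + (-88*(-1/51) - 60*(-1/44)))/5 + 5*I*√8647) = √(-2*(88/51 + 15/11)*(121 + (88/51 + 15/11))/5 + 5*I*√8647) = √(-⅖*1733/561*(121 + 1733/561) + 5*I*√8647) = √(-⅖*1733/561*69614/561 + 5*I*√8647) = √(-241282124/1573605 + 5*I*√8647)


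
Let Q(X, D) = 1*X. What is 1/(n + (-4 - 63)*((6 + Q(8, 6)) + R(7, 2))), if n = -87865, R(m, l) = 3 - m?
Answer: -1/88535 ≈ -1.1295e-5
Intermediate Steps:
Q(X, D) = X
1/(n + (-4 - 63)*((6 + Q(8, 6)) + R(7, 2))) = 1/(-87865 + (-4 - 63)*((6 + 8) + (3 - 1*7))) = 1/(-87865 - 67*(14 + (3 - 7))) = 1/(-87865 - 67*(14 - 4)) = 1/(-87865 - 67*10) = 1/(-87865 - 670) = 1/(-88535) = -1/88535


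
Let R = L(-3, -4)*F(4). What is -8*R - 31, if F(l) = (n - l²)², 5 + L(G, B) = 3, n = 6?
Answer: 1569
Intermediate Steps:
L(G, B) = -2 (L(G, B) = -5 + 3 = -2)
F(l) = (6 - l²)²
R = -200 (R = -2*(-6 + 4²)² = -2*(-6 + 16)² = -2*10² = -2*100 = -200)
-8*R - 31 = -8*(-200) - 31 = 1600 - 31 = 1569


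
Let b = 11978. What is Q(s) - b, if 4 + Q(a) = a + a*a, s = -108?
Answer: -426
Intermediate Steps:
Q(a) = -4 + a + a**2 (Q(a) = -4 + (a + a*a) = -4 + (a + a**2) = -4 + a + a**2)
Q(s) - b = (-4 - 108 + (-108)**2) - 1*11978 = (-4 - 108 + 11664) - 11978 = 11552 - 11978 = -426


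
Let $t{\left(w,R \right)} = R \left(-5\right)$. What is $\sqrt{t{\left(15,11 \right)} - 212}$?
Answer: $i \sqrt{267} \approx 16.34 i$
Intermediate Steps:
$t{\left(w,R \right)} = - 5 R$
$\sqrt{t{\left(15,11 \right)} - 212} = \sqrt{\left(-5\right) 11 - 212} = \sqrt{-55 - 212} = \sqrt{-267} = i \sqrt{267}$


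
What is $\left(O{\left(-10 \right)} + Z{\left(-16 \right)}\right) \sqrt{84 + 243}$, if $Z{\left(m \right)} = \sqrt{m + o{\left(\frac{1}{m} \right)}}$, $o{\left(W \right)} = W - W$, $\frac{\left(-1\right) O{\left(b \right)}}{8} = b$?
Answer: $4 \sqrt{327} \left(20 + i\right) \approx 1446.7 + 72.333 i$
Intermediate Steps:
$O{\left(b \right)} = - 8 b$
$o{\left(W \right)} = 0$
$Z{\left(m \right)} = \sqrt{m}$ ($Z{\left(m \right)} = \sqrt{m + 0} = \sqrt{m}$)
$\left(O{\left(-10 \right)} + Z{\left(-16 \right)}\right) \sqrt{84 + 243} = \left(\left(-8\right) \left(-10\right) + \sqrt{-16}\right) \sqrt{84 + 243} = \left(80 + 4 i\right) \sqrt{327} = \sqrt{327} \left(80 + 4 i\right)$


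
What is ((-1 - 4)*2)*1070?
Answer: -10700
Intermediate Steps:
((-1 - 4)*2)*1070 = -5*2*1070 = -10*1070 = -10700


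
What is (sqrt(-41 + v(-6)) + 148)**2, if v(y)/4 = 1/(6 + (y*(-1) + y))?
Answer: 65591/3 + 3256*I*sqrt(3)/3 ≈ 21864.0 + 1879.9*I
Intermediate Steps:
v(y) = 2/3 (v(y) = 4/(6 + (y*(-1) + y)) = 4/(6 + (-y + y)) = 4/(6 + 0) = 4/6 = 4*(1/6) = 2/3)
(sqrt(-41 + v(-6)) + 148)**2 = (sqrt(-41 + 2/3) + 148)**2 = (sqrt(-121/3) + 148)**2 = (11*I*sqrt(3)/3 + 148)**2 = (148 + 11*I*sqrt(3)/3)**2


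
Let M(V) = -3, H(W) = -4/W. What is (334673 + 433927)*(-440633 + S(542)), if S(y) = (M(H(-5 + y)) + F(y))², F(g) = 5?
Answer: -338667449400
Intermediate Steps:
S(y) = 4 (S(y) = (-3 + 5)² = 2² = 4)
(334673 + 433927)*(-440633 + S(542)) = (334673 + 433927)*(-440633 + 4) = 768600*(-440629) = -338667449400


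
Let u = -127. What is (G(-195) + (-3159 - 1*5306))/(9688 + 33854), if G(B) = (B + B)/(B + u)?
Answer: -681335/3505131 ≈ -0.19438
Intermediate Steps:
G(B) = 2*B/(-127 + B) (G(B) = (B + B)/(B - 127) = (2*B)/(-127 + B) = 2*B/(-127 + B))
(G(-195) + (-3159 - 1*5306))/(9688 + 33854) = (2*(-195)/(-127 - 195) + (-3159 - 1*5306))/(9688 + 33854) = (2*(-195)/(-322) + (-3159 - 5306))/43542 = (2*(-195)*(-1/322) - 8465)*(1/43542) = (195/161 - 8465)*(1/43542) = -1362670/161*1/43542 = -681335/3505131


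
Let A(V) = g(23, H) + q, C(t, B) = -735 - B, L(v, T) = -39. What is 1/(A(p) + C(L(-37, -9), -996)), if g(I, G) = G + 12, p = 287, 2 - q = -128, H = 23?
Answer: 1/426 ≈ 0.0023474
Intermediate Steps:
q = 130 (q = 2 - 1*(-128) = 2 + 128 = 130)
g(I, G) = 12 + G
A(V) = 165 (A(V) = (12 + 23) + 130 = 35 + 130 = 165)
1/(A(p) + C(L(-37, -9), -996)) = 1/(165 + (-735 - 1*(-996))) = 1/(165 + (-735 + 996)) = 1/(165 + 261) = 1/426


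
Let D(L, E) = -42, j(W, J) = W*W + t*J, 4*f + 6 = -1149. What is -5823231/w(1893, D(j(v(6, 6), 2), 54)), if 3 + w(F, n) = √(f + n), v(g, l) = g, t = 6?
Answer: 7764308/151 + 27175078*I*√3/151 ≈ 51419.0 + 3.1171e+5*I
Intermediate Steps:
f = -1155/4 (f = -3/2 + (¼)*(-1149) = -3/2 - 1149/4 = -1155/4 ≈ -288.75)
j(W, J) = W² + 6*J (j(W, J) = W*W + 6*J = W² + 6*J)
w(F, n) = -3 + √(-1155/4 + n)
-5823231/w(1893, D(j(v(6, 6), 2), 54)) = -5823231/(-3 + √(-1155 + 4*(-42))/2) = -5823231/(-3 + √(-1155 - 168)/2) = -5823231/(-3 + √(-1323)/2) = -5823231/(-3 + (21*I*√3)/2) = -5823231/(-3 + 21*I*√3/2)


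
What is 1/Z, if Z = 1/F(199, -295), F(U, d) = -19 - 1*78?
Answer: -97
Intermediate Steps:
F(U, d) = -97 (F(U, d) = -19 - 78 = -97)
Z = -1/97 (Z = 1/(-97) = -1/97 ≈ -0.010309)
1/Z = 1/(-1/97) = -97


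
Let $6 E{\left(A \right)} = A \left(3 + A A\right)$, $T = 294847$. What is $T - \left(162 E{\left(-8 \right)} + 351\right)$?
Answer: $308968$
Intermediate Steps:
$E{\left(A \right)} = \frac{A \left(3 + A^{2}\right)}{6}$ ($E{\left(A \right)} = \frac{A \left(3 + A A\right)}{6} = \frac{A \left(3 + A^{2}\right)}{6}$)
$T - \left(162 E{\left(-8 \right)} + 351\right) = 294847 - \left(162 \cdot \frac{1}{6} \left(-8\right) \left(3 + \left(-8\right)^{2}\right) + 351\right) = 294847 - \left(162 \cdot \frac{1}{6} \left(-8\right) \left(3 + 64\right) + 351\right) = 294847 - \left(162 \cdot \frac{1}{6} \left(-8\right) 67 + 351\right) = 294847 - \left(162 \left(- \frac{268}{3}\right) + 351\right) = 294847 - \left(-14472 + 351\right) = 294847 - -14121 = 294847 + 14121 = 308968$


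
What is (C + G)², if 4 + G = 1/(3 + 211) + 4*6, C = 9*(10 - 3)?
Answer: 315524169/45796 ≈ 6889.8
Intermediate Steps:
C = 63 (C = 9*7 = 63)
G = 4281/214 (G = -4 + (1/(3 + 211) + 4*6) = -4 + (1/214 + 24) = -4 + 5137/214 = 4281/214 ≈ 20.005)
(C + G)² = (63 + 4281/214)² = (17763/214)² = 315524169/45796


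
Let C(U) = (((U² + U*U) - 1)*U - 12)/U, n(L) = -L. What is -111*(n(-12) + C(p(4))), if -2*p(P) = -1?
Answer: 2775/2 ≈ 1387.5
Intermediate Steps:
p(P) = ½ (p(P) = -½*(-1) = ½)
C(U) = (-12 + U*(-1 + 2*U²))/U (C(U) = (((U² + U²) - 1)*U - 12)/U = ((2*U² - 1)*U - 12)/U = ((-1 + 2*U²)*U - 12)/U = (U*(-1 + 2*U²) - 12)/U = (-12 + U*(-1 + 2*U²))/U)
-111*(n(-12) + C(p(4))) = -111*(-1*(-12) + (-12 - 1*½ + 2*(½)³)/(½)) = -111*(12 + 2*(-12 - ½ + 2*(⅛))) = -111*(12 + 2*(-12 - ½ + ¼)) = -111*(12 + 2*(-49/4)) = -111*(12 - 49/2) = -111*(-25/2) = 2775/2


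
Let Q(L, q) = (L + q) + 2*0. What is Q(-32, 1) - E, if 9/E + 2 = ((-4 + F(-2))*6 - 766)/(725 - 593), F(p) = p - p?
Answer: -15743/527 ≈ -29.873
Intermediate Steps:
F(p) = 0
Q(L, q) = L + q (Q(L, q) = (L + q) + 0 = L + q)
E = -594/527 (E = 9/(-2 + ((-4 + 0)*6 - 766)/(725 - 593)) = 9/(-2 + (-4*6 - 766)/132) = 9/(-2 + (-24 - 766)*(1/132)) = 9/(-2 - 790*1/132) = 9/(-2 - 395/66) = 9/(-527/66) = 9*(-66/527) = -594/527 ≈ -1.1271)
Q(-32, 1) - E = (-32 + 1) - 1*(-594/527) = -31 + 594/527 = -15743/527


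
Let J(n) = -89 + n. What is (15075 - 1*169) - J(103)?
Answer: 14892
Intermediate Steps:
(15075 - 1*169) - J(103) = (15075 - 1*169) - (-89 + 103) = (15075 - 169) - 1*14 = 14906 - 14 = 14892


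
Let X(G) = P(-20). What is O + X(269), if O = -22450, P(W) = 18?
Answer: -22432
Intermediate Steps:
X(G) = 18
O + X(269) = -22450 + 18 = -22432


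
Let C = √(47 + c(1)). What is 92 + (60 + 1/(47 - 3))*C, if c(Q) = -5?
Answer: 92 + 2641*√42/44 ≈ 480.99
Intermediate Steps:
C = √42 (C = √(47 - 5) = √42 ≈ 6.4807)
92 + (60 + 1/(47 - 3))*C = 92 + (60 + 1/(47 - 3))*√42 = 92 + (60 + 1/44)*√42 = 92 + 2641*√42/44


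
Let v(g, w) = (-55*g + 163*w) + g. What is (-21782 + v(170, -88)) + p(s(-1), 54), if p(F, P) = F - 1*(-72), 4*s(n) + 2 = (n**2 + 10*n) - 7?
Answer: -90477/2 ≈ -45239.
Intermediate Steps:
s(n) = -9/4 + n**2/4 + 5*n/2 (s(n) = -1/2 + ((n**2 + 10*n) - 7)/4 = -1/2 + (-7 + n**2 + 10*n)/4 = -1/2 + (-7/4 + n**2/4 + 5*n/2) = -9/4 + n**2/4 + 5*n/2)
v(g, w) = -54*g + 163*w
p(F, P) = 72 + F (p(F, P) = F + 72 = 72 + F)
(-21782 + v(170, -88)) + p(s(-1), 54) = (-21782 + (-54*170 + 163*(-88))) + (72 + (-9/4 + (1/4)*(-1)**2 + (5/2)*(-1))) = (-21782 + (-9180 - 14344)) + (72 + (-9/4 + (1/4)*1 - 5/2)) = (-21782 - 23524) + (72 + (-9/4 + 1/4 - 5/2)) = -45306 + (72 - 9/2) = -45306 + 135/2 = -90477/2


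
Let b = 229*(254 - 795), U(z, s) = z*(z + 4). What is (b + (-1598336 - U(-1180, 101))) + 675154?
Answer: -2434751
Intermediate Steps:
U(z, s) = z*(4 + z)
b = -123889 (b = 229*(-541) = -123889)
(b + (-1598336 - U(-1180, 101))) + 675154 = (-123889 + (-1598336 - (-1180)*(4 - 1180))) + 675154 = (-123889 + (-1598336 - (-1180)*(-1176))) + 675154 = (-123889 + (-1598336 - 1*1387680)) + 675154 = (-123889 + (-1598336 - 1387680)) + 675154 = (-123889 - 2986016) + 675154 = -3109905 + 675154 = -2434751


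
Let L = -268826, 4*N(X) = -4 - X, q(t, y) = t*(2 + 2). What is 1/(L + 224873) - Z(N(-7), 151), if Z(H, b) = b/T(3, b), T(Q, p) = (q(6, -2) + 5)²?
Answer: -6637744/36964473 ≈ -0.17957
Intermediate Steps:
q(t, y) = 4*t (q(t, y) = t*4 = 4*t)
N(X) = -1 - X/4 (N(X) = (-4 - X)/4 = -1 - X/4)
T(Q, p) = 841 (T(Q, p) = (4*6 + 5)² = (24 + 5)² = 29² = 841)
Z(H, b) = b/841
1/(L + 224873) - Z(N(-7), 151) = 1/(-268826 + 224873) - 151/841 = 1/(-43953) - 1*151/841 = -1/43953 - 151/841 = -6637744/36964473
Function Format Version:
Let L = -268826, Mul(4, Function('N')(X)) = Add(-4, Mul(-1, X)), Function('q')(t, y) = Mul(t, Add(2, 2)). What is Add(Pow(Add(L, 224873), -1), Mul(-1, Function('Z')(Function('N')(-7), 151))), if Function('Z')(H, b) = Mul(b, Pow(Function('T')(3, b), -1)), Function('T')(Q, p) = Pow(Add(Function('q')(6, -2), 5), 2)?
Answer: Rational(-6637744, 36964473) ≈ -0.17957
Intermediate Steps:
Function('q')(t, y) = Mul(4, t) (Function('q')(t, y) = Mul(t, 4) = Mul(4, t))
Function('N')(X) = Add(-1, Mul(Rational(-1, 4), X)) (Function('N')(X) = Mul(Rational(1, 4), Add(-4, Mul(-1, X))) = Add(-1, Mul(Rational(-1, 4), X)))
Function('T')(Q, p) = 841 (Function('T')(Q, p) = Pow(Add(Mul(4, 6), 5), 2) = Pow(Add(24, 5), 2) = Pow(29, 2) = 841)
Function('Z')(H, b) = Mul(Rational(1, 841), b) (Function('Z')(H, b) = Mul(b, Pow(841, -1)) = Mul(b, Rational(1, 841)) = Mul(Rational(1, 841), b))
Add(Pow(Add(L, 224873), -1), Mul(-1, Function('Z')(Function('N')(-7), 151))) = Add(Pow(Add(-268826, 224873), -1), Mul(-1, Mul(Rational(1, 841), 151))) = Add(Pow(-43953, -1), Mul(-1, Rational(151, 841))) = Add(Rational(-1, 43953), Rational(-151, 841)) = Rational(-6637744, 36964473)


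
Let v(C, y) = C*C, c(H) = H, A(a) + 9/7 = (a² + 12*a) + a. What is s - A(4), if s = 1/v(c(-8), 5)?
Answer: -29881/448 ≈ -66.699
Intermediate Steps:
A(a) = -9/7 + a² + 13*a (A(a) = -9/7 + ((a² + 12*a) + a) = -9/7 + (a² + 13*a) = -9/7 + a² + 13*a)
v(C, y) = C²
s = 1/64 (s = 1/((-8)²) = 1/64 ≈ 0.015625)
s - A(4) = 1/64 - (-9/7 + 4² + 13*4) = 1/64 - (-9/7 + 16 + 52) = 1/64 - 1*467/7 = 1/64 - 467/7 = -29881/448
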